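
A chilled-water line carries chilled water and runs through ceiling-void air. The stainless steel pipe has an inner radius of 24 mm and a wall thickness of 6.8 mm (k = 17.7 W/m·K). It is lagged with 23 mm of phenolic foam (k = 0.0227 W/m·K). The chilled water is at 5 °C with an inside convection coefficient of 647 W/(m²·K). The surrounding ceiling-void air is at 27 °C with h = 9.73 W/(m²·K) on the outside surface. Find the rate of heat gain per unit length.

q′ ≈ 5.2 W/m

For a radial system each layer contributes R = ln(r_out/r_in)/(2πkL); films add R = 1/(hA).
R_inner film = 1/(h_i·2πr₁L) = 1/(647×2π×0.024×1) = 0.01025 K/W
R_stainless steel pipe wall = ln(30.8/24)/(2π×17.7×1) = 0.002243 K/W
R_phenolic foam = ln(53.8/30.8)/(2π×0.0227×1) = 3.911 K/W
R_outer film = 1/(h_o·2πr_oL) = 1/(9.73×2π×0.0538×1) = 0.304 K/W
R_total = 4.227 K/W
Q = ΔT/R_total = 22/4.227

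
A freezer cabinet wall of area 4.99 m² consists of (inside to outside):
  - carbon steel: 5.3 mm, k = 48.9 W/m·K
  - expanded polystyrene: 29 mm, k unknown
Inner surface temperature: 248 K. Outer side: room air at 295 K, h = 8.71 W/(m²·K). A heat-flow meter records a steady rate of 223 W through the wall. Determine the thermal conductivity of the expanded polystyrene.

k ≈ 0.031 W/(m·K)

Series thermal resistances:
R_carbon steel = L/(kA) = 0.0053/(48.9×4.99) = 2.172×10^-5 K/W
R_outer film = 1/(h_o·A) = 1/(8.71×4.99) = 0.02301 K/W
Sum of known resistances R_other = 0.02303 K/W
Total R = ΔT/Q = 47/223 = 0.2108 K/W
R_expanded polystyrene = R_total − R_other = 0.1877 K/W
k = L/(R·A) = 0.029/(0.1877×4.99)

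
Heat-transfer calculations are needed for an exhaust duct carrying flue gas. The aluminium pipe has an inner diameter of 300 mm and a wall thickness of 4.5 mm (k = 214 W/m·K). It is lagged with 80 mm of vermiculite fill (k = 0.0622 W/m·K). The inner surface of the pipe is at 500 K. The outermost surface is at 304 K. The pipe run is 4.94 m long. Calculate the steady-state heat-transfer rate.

Q ≈ 907 W

Cylindrical conduction, so R = ln(r₂/r₁)/(2πkL) per layer, in series:
R_aluminium pipe wall = ln(154.5/150)/(2π×214×4.94) = 4.45×10^-6 K/W
R_vermiculite fill = ln(234.5/154.5)/(2π×0.0622×4.94) = 0.2161 K/W
R_total = 0.2161 K/W
Q = ΔT/R_total = 196/0.2161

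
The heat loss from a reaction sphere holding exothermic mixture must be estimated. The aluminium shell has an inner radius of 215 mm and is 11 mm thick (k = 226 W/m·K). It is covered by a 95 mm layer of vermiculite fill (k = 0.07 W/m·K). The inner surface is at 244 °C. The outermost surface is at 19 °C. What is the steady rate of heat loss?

Q ≈ 151 W

Spherical conduction: R = (1/r_in − 1/r_out)/(4πk) per layer; series-sum.
R_aluminium shell = (1/0.215 − 1/0.226)/(4π×226) = 7.971×10^-5 K/W
R_vermiculite fill = (1/0.226 − 1/0.321)/(4π×0.07) = 1.489 K/W
R_total = 1.489 K/W
Q = ΔT/R_total = 225/1.489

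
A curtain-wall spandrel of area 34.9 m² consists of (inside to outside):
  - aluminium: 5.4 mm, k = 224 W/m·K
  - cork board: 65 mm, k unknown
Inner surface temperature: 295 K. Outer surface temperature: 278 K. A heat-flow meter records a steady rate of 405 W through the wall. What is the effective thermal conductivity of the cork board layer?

Treating each layer as a thermal resistance in series:
R_aluminium = L/(kA) = 0.0054/(224×34.9) = 6.907×10^-7 K/W
Sum of known resistances R_other = 6.907×10^-7 K/W
Total R = ΔT/Q = 17/405 = 0.04198 K/W
R_cork board = R_total − R_other = 0.04197 K/W
k = L/(R·A) = 0.065/(0.04197×34.9)

k ≈ 0.0444 W/(m·K)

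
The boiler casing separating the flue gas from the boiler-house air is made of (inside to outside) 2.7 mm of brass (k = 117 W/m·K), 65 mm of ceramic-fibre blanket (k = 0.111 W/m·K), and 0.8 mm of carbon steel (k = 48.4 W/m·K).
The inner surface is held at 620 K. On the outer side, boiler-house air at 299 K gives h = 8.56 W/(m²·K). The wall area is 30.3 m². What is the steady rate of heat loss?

Q ≈ 13800 W

Series thermal resistances:
R_brass = L/(kA) = 0.0027/(117×30.3) = 7.616×10^-7 K/W
R_ceramic-fibre blanket = L/(kA) = 0.065/(0.111×30.3) = 0.01933 K/W
R_carbon steel = L/(kA) = 0.0008/(48.4×30.3) = 5.455×10^-7 K/W
R_outer film = 1/(h_o·A) = 1/(8.56×30.3) = 0.003856 K/W
R_total = 0.02318 K/W
Q = ΔT / R_total = 321 / 0.02318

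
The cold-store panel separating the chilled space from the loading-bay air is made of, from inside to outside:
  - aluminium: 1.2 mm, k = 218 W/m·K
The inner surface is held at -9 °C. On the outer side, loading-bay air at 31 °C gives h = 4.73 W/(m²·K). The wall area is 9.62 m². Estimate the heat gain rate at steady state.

Q ≈ 1820 W

Model the wall as resistances in series:
R_aluminium = L/(kA) = 0.0012/(218×9.62) = 5.722×10^-7 K/W
R_outer film = 1/(h_o·A) = 1/(4.73×9.62) = 0.02198 K/W
R_total = 0.02198 K/W
Q = ΔT / R_total = 40 / 0.02198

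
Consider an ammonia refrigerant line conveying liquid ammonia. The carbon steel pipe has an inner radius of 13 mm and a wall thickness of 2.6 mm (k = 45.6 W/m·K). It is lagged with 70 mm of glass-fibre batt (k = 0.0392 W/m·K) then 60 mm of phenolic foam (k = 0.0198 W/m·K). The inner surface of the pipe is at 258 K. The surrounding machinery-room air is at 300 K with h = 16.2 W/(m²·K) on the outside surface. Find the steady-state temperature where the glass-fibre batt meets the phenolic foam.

T ≈ 284 K

Per-layer cylindrical resistances, series-summed:
R_carbon steel pipe wall = ln(15.6/13)/(2π×45.6×1) = 6.363×10^-4 K/W
R_glass-fibre batt = ln(85.6/15.6)/(2π×0.0392×1) = 6.912 K/W
R_phenolic foam = ln(145.6/85.6)/(2π×0.0198×1) = 4.27 K/W
R_outer film = 1/(h_o·2πr_oL) = 1/(16.2×2π×0.1456×1) = 0.06748 K/W
R_total = 11.25 K/W
Q = ΔT/R_total = 42/11.25
Q = 3.73 W/m
T_interface = T_inner + Q·ΣR(inner→interface) = 258 + 3.73×6.913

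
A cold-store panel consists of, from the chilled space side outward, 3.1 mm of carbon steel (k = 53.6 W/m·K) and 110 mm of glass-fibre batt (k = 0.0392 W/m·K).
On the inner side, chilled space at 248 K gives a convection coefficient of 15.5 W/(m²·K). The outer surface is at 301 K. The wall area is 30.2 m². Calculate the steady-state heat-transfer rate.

Q ≈ 558 W

Thermal resistances in series:
R_inner film = 1/(h_i·A) = 1/(15.5×30.2) = 0.002136 K/W
R_carbon steel = L/(kA) = 0.0031/(53.6×30.2) = 1.915×10^-6 K/W
R_glass-fibre batt = L/(kA) = 0.11/(0.0392×30.2) = 0.09292 K/W
R_total = 0.09506 K/W
Q = ΔT / R_total = 53 / 0.09506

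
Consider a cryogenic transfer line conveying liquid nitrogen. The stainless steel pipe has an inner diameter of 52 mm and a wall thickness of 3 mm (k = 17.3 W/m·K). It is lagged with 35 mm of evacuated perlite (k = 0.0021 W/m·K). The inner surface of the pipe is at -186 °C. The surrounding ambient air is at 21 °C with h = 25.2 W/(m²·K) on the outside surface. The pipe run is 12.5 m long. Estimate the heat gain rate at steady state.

Q ≈ 43.1 W

Treating each annulus and film as a series resistance:
R_stainless steel pipe wall = ln(29/26)/(2π×17.3×12.5) = 8.037×10^-5 K/W
R_evacuated perlite = ln(64/29)/(2π×0.0021×12.5) = 4.799 K/W
R_outer film = 1/(h_o·2πr_oL) = 1/(25.2×2π×0.064×12.5) = 0.007895 K/W
R_total = 4.807 K/W
Q = ΔT/R_total = 207/4.807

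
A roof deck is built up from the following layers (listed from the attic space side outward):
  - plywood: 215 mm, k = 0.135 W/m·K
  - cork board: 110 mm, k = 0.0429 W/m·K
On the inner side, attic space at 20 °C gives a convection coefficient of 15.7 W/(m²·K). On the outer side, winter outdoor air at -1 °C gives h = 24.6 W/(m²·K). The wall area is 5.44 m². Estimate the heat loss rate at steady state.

Using the resistance-network approach (series):
R_inner film = 1/(h_i·A) = 1/(15.7×5.44) = 0.01171 K/W
R_plywood = L/(kA) = 0.215/(0.135×5.44) = 0.2928 K/W
R_cork board = L/(kA) = 0.11/(0.0429×5.44) = 0.4713 K/W
R_outer film = 1/(h_o·A) = 1/(24.6×5.44) = 0.007473 K/W
R_total = 0.7833 K/W
Q = ΔT / R_total = 21 / 0.7833

Q ≈ 26.8 W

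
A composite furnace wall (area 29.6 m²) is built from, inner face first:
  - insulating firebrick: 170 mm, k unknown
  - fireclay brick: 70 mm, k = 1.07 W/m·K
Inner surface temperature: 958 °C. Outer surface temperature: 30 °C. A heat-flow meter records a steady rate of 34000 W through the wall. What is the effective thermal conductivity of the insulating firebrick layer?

k ≈ 0.229 W/(m·K)

Series thermal resistances:
R_fireclay brick = L/(kA) = 0.07/(1.07×29.6) = 0.00221 K/W
Sum of known resistances R_other = 0.00221 K/W
Total R = ΔT/Q = 928/34000 = 0.02729 K/W
R_insulating firebrick = R_total − R_other = 0.02508 K/W
k = L/(R·A) = 0.17/(0.02508×29.6)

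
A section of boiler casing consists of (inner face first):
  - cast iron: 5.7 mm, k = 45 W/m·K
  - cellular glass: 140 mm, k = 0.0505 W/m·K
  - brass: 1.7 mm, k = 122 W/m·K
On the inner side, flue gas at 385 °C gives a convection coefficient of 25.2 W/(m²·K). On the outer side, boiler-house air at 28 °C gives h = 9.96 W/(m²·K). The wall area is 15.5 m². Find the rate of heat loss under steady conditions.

Q ≈ 1900 W

Thermal resistances in series:
R_inner film = 1/(h_i·A) = 1/(25.2×15.5) = 0.00256 K/W
R_cast iron = L/(kA) = 0.0057/(45×15.5) = 8.172×10^-6 K/W
R_cellular glass = L/(kA) = 0.14/(0.0505×15.5) = 0.1789 K/W
R_brass = L/(kA) = 0.0017/(122×15.5) = 8.99×10^-7 K/W
R_outer film = 1/(h_o·A) = 1/(9.96×15.5) = 0.006478 K/W
R_total = 0.1879 K/W
Q = ΔT / R_total = 357 / 0.1879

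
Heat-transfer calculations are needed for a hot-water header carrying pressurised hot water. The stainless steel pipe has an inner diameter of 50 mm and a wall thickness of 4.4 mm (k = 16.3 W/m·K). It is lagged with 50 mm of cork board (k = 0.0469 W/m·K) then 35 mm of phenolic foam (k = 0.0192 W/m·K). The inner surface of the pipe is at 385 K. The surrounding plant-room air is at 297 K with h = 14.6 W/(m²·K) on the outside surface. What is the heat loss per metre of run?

For a radial system each layer contributes R = ln(r_out/r_in)/(2πkL); films add R = 1/(hA).
R_stainless steel pipe wall = ln(29.4/25)/(2π×16.3×1) = 0.001583 K/W
R_cork board = ln(79.4/29.4)/(2π×0.0469×1) = 3.371 K/W
R_phenolic foam = ln(114.4/79.4)/(2π×0.0192×1) = 3.027 K/W
R_outer film = 1/(h_o·2πr_oL) = 1/(14.6×2π×0.1144×1) = 0.09529 K/W
R_total = 6.496 K/W
Q = ΔT/R_total = 88/6.496

q′ ≈ 13.5 W/m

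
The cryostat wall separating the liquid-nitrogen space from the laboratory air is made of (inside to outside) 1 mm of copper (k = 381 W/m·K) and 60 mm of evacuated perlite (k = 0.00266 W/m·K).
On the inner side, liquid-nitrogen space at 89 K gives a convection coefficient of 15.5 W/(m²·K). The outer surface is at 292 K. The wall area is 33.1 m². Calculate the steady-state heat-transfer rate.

Q ≈ 297 W

Series thermal resistances:
R_inner film = 1/(h_i·A) = 1/(15.5×33.1) = 0.001949 K/W
R_copper = L/(kA) = 0.001/(381×33.1) = 7.93×10^-8 K/W
R_evacuated perlite = L/(kA) = 0.06/(0.00266×33.1) = 0.6815 K/W
R_total = 0.6834 K/W
Q = ΔT / R_total = 203 / 0.6834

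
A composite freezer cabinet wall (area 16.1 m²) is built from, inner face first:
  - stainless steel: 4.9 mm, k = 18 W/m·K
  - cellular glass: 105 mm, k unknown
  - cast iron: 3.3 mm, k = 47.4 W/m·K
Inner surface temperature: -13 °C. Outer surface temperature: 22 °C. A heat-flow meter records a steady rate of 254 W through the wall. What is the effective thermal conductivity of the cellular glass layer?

k ≈ 0.0473 W/(m·K)

Treating each layer as a thermal resistance in series:
R_stainless steel = L/(kA) = 0.0049/(18×16.1) = 1.691×10^-5 K/W
R_cast iron = L/(kA) = 0.0033/(47.4×16.1) = 4.324×10^-6 K/W
Sum of known resistances R_other = 2.123×10^-5 K/W
Total R = ΔT/Q = 35/254 = 0.1378 K/W
R_cellular glass = R_total − R_other = 0.1378 K/W
k = L/(R·A) = 0.105/(0.1378×16.1)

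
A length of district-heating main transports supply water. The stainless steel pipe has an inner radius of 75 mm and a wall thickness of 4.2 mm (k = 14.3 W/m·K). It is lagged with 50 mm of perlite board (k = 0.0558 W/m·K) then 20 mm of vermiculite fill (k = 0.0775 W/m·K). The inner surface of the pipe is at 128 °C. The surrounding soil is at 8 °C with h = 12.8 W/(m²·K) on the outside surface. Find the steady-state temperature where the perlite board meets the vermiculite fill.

Radial resistances (cylindrical: R_cond = ln(r_o/r_i)/(2πkL), R_conv = 1/(h·2πrL)):
R_stainless steel pipe wall = ln(79.2/75)/(2π×14.3×1) = 6.064×10^-4 K/W
R_perlite board = ln(129.2/79.2)/(2π×0.0558×1) = 1.396 K/W
R_vermiculite fill = ln(149.2/129.2)/(2π×0.0775×1) = 0.2956 K/W
R_outer film = 1/(h_o·2πr_oL) = 1/(12.8×2π×0.1492×1) = 0.08334 K/W
R_total = 1.775 K/W
Q = ΔT/R_total = 120/1.775
Q = 67.6 W/m
T_interface = T_inner − Q·ΣR(inner→interface) = 128 − 67.6×1.396

T ≈ 33.6 °C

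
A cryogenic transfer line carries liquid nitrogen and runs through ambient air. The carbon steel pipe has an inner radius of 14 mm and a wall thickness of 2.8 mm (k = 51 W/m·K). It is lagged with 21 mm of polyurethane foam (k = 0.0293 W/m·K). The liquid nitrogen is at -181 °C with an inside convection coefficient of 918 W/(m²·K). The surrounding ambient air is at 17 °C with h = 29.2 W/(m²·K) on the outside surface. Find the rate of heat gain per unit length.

Radial resistances (cylindrical: R_cond = ln(r_o/r_i)/(2πkL), R_conv = 1/(h·2πrL)):
R_inner film = 1/(h_i·2πr₁L) = 1/(918×2π×0.014×1) = 0.01238 K/W
R_carbon steel pipe wall = ln(16.8/14)/(2π×51×1) = 5.69×10^-4 K/W
R_polyurethane foam = ln(37.8/16.8)/(2π×0.0293×1) = 4.405 K/W
R_outer film = 1/(h_o·2πr_oL) = 1/(29.2×2π×0.0378×1) = 0.1442 K/W
R_total = 4.562 K/W
Q = ΔT/R_total = 198/4.562

q′ ≈ 43.4 W/m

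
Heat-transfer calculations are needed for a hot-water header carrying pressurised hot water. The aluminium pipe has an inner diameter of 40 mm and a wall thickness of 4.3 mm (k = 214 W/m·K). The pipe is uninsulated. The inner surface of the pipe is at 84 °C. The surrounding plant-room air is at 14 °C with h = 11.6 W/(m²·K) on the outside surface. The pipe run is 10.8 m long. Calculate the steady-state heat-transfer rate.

Q ≈ 1340 W

Cylindrical conduction, so R = ln(r₂/r₁)/(2πkL) per layer, in series:
R_aluminium pipe wall = ln(24.3/20)/(2π×214×10.8) = 1.341×10^-5 K/W
R_outer film = 1/(h_o·2πr_oL) = 1/(11.6×2π×0.0243×10.8) = 0.05228 K/W
R_total = 0.05229 K/W
Q = ΔT/R_total = 70/0.05229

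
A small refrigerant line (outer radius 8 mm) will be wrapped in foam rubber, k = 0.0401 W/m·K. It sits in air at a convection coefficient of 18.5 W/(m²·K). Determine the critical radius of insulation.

For a cylinder r_cr = k/h = 0.0401/18.5
r_cr = 2.17 mm; since the bare radius (8 mm) is above r_cr, any added insulation will reduce heat loss.

r_cr ≈ 2.17 mm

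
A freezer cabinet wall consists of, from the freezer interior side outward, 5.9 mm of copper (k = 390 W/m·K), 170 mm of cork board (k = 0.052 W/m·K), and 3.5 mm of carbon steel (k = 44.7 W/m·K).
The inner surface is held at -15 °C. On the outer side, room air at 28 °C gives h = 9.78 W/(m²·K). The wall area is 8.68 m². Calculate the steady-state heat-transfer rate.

Model the wall as resistances in series:
R_copper = L/(kA) = 0.0059/(390×8.68) = 1.743×10^-6 K/W
R_cork board = L/(kA) = 0.17/(0.052×8.68) = 0.3766 K/W
R_carbon steel = L/(kA) = 0.0035/(44.7×8.68) = 9.021×10^-6 K/W
R_outer film = 1/(h_o·A) = 1/(9.78×8.68) = 0.01178 K/W
R_total = 0.3884 K/W
Q = ΔT / R_total = 43 / 0.3884

Q ≈ 111 W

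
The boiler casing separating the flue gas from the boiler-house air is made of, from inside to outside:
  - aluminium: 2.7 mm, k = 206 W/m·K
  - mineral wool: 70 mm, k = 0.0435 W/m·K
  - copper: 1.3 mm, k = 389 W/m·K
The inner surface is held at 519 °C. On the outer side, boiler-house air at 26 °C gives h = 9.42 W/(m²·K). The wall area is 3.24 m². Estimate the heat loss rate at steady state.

Q ≈ 931 W

Series thermal resistances:
R_aluminium = L/(kA) = 0.0027/(206×3.24) = 4.045×10^-6 K/W
R_mineral wool = L/(kA) = 0.07/(0.0435×3.24) = 0.4967 K/W
R_copper = L/(kA) = 0.0013/(389×3.24) = 1.031×10^-6 K/W
R_outer film = 1/(h_o·A) = 1/(9.42×3.24) = 0.03276 K/W
R_total = 0.5294 K/W
Q = ΔT / R_total = 493 / 0.5294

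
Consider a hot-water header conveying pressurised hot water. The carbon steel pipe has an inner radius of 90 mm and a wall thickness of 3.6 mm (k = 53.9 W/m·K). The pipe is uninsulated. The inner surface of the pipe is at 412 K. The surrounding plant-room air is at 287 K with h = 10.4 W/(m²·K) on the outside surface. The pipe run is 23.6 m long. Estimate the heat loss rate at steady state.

Q ≈ 18000 W

For a radial system each layer contributes R = ln(r_out/r_in)/(2πkL); films add R = 1/(hA).
R_carbon steel pipe wall = ln(93.6/90)/(2π×53.9×23.6) = 4.907×10^-6 K/W
R_outer film = 1/(h_o·2πr_oL) = 1/(10.4×2π×0.0936×23.6) = 0.006928 K/W
R_total = 0.006933 K/W
Q = ΔT/R_total = 125/0.006933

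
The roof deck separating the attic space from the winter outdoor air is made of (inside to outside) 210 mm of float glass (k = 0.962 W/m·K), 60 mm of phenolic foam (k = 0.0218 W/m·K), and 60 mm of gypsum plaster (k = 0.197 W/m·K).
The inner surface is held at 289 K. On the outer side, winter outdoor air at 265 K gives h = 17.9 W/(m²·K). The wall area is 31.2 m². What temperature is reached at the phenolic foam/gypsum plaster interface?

Model the wall as resistances in series:
R_float glass = L/(kA) = 0.21/(0.962×31.2) = 0.006997 K/W
R_phenolic foam = L/(kA) = 0.06/(0.0218×31.2) = 0.08821 K/W
R_gypsum plaster = L/(kA) = 0.06/(0.197×31.2) = 0.009762 K/W
R_outer film = 1/(h_o·A) = 1/(17.9×31.2) = 0.001791 K/W
R_total = 0.1068 K/W;  Q = ΔT/R_total = 24/0.1068 = 224.8 W
T_interface = T_inner − Q·ΣR(inner→interface) = 289 − 225×0.09521

T ≈ 268 K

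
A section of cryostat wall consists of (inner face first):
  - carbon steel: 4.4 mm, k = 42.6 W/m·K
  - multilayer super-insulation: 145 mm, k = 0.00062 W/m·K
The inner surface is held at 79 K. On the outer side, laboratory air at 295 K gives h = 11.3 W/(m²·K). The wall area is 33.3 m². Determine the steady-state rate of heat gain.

Q ≈ 30.7 W

Thermal resistances in series:
R_carbon steel = L/(kA) = 0.0044/(42.6×33.3) = 3.102×10^-6 K/W
R_multilayer super-insulation = L/(kA) = 0.145/(0.00062×33.3) = 7.023 K/W
R_outer film = 1/(h_o·A) = 1/(11.3×33.3) = 0.002658 K/W
R_total = 7.026 K/W
Q = ΔT / R_total = 216 / 7.026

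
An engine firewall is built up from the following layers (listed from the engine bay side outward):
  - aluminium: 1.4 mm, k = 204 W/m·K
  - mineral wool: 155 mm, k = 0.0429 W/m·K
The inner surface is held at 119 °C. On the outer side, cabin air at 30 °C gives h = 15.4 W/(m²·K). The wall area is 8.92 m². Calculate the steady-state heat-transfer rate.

Q ≈ 216 W

Model the wall as resistances in series:
R_aluminium = L/(kA) = 0.0014/(204×8.92) = 7.694×10^-7 K/W
R_mineral wool = L/(kA) = 0.155/(0.0429×8.92) = 0.4051 K/W
R_outer film = 1/(h_o·A) = 1/(15.4×8.92) = 0.00728 K/W
R_total = 0.4123 K/W
Q = ΔT / R_total = 89 / 0.4123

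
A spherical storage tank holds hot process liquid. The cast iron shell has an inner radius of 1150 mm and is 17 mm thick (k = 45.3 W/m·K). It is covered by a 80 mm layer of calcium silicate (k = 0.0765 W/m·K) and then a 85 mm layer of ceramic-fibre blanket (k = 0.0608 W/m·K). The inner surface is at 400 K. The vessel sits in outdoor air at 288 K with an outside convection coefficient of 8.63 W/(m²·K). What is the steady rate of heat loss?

For a spherical shell R = (1/r₁ − 1/r₂)/(4πk); film R = 1/(h·4πr²). In series:
R_cast iron shell = (1/1.15 − 1/1.167)/(4π×45.3) = 2.225×10^-5 K/W
R_calcium silicate = (1/1.167 − 1/1.247)/(4π×0.0765) = 0.05718 K/W
R_ceramic-fibre blanket = (1/1.247 − 1/1.332)/(4π×0.0608) = 0.06698 K/W
R_outer film = 1/(h·4πr_o²) = 1/(8.63×4π×1.332²) = 0.005197 K/W
R_total = 0.1294 K/W
Q = ΔT/R_total = 112/0.1294

Q ≈ 866 W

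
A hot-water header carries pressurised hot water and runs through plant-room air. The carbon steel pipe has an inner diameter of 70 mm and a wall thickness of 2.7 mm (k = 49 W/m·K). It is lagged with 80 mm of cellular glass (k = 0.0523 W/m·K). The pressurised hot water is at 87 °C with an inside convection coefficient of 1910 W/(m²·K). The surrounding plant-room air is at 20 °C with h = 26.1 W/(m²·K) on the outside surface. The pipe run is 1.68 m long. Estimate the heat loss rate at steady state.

Q ≈ 32 W

Cylindrical conduction, so R = ln(r₂/r₁)/(2πkL) per layer, in series:
R_inner film = 1/(h_i·2πr₁L) = 1/(1910×2π×0.035×1.68) = 0.001417 K/W
R_carbon steel pipe wall = ln(37.7/35)/(2π×49×1.68) = 1.437×10^-4 K/W
R_cellular glass = ln(117.7/37.7)/(2π×0.0523×1.68) = 2.062 K/W
R_outer film = 1/(h_o·2πr_oL) = 1/(26.1×2π×0.1177×1.68) = 0.03084 K/W
R_total = 2.095 K/W
Q = ΔT/R_total = 67/2.095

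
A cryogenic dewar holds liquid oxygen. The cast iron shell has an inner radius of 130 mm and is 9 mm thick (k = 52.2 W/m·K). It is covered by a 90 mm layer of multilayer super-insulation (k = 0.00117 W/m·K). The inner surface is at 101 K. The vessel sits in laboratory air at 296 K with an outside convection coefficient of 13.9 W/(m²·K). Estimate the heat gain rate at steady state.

Radial (spherical) resistances in series:
R_cast iron shell = (1/0.13 − 1/0.139)/(4π×52.2) = 7.593×10^-4 K/W
R_multilayer super-insulation = (1/0.139 − 1/0.229)/(4π×0.00117) = 192.3 K/W
R_outer film = 1/(h·4πr_o²) = 1/(13.9×4π×0.229²) = 0.1092 K/W
R_total = 192.4 K/W
Q = ΔT/R_total = 195/192.4

Q ≈ 1.01 W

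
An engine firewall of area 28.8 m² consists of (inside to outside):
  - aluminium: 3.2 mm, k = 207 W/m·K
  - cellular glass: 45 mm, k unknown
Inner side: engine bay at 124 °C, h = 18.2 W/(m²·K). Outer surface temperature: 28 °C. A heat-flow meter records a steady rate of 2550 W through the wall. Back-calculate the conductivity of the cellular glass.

Thermal resistances in series:
R_inner film = 1/(h_i·A) = 1/(18.2×28.8) = 0.001908 K/W
R_aluminium = L/(kA) = 0.0032/(207×28.8) = 5.368×10^-7 K/W
Sum of known resistances R_other = 0.001908 K/W
Total R = ΔT/Q = 96/2550 = 0.03765 K/W
R_cellular glass = R_total − R_other = 0.03574 K/W
k = L/(R·A) = 0.045/(0.03574×28.8)

k ≈ 0.0437 W/(m·K)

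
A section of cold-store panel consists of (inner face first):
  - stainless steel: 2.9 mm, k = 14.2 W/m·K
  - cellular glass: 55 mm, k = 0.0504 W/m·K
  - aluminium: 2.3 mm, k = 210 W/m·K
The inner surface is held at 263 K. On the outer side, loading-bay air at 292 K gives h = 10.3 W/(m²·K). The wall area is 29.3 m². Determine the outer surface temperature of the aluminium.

T ≈ 290 K

Model the wall as resistances in series:
R_stainless steel = L/(kA) = 0.0029/(14.2×29.3) = 6.97×10^-6 K/W
R_cellular glass = L/(kA) = 0.055/(0.0504×29.3) = 0.03724 K/W
R_aluminium = L/(kA) = 0.0023/(210×29.3) = 3.738×10^-7 K/W
R_outer film = 1/(h_o·A) = 1/(10.3×29.3) = 0.003314 K/W
R_total = 0.04057 K/W;  Q = ΔT/R_total = 29/0.04057 = 714.9 W
T_interface = T_inner + Q·ΣR(inner→interface) = 263 + 715×0.03725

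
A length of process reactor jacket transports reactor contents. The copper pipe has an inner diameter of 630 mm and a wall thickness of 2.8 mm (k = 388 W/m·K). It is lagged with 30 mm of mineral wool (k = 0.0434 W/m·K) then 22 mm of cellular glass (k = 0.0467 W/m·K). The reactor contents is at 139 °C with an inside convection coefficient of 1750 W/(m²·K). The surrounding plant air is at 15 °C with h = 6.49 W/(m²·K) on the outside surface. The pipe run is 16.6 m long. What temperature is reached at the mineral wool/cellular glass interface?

For a radial system each layer contributes R = ln(r_out/r_in)/(2πkL); films add R = 1/(hA).
R_inner film = 1/(h_i·2πr₁L) = 1/(1750×2π×0.315×16.6) = 1.739×10^-5 K/W
R_copper pipe wall = ln(317.8/315)/(2π×388×16.6) = 2.187×10^-7 K/W
R_mineral wool = ln(347.8/317.8)/(2π×0.0434×16.6) = 0.01993 K/W
R_cellular glass = ln(369.8/347.8)/(2π×0.0467×16.6) = 0.01259 K/W
R_outer film = 1/(h_o·2πr_oL) = 1/(6.49×2π×0.3698×16.6) = 0.003995 K/W
R_total = 0.03653 K/W
Q = ΔT/R_total = 124/0.03653
Q = 3390 W
T_interface = T_inner − Q·ΣR(inner→interface) = 139 − 3390×0.01995

T ≈ 71.3 °C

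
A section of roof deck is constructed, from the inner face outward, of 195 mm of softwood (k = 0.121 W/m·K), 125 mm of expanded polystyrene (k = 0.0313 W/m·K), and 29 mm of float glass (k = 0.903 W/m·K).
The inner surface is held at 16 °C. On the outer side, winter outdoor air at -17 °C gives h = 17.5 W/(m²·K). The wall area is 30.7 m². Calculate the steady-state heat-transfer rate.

Q ≈ 178 W

Thermal resistances in series:
R_softwood = L/(kA) = 0.195/(0.121×30.7) = 0.05249 K/W
R_expanded polystyrene = L/(kA) = 0.125/(0.0313×30.7) = 0.1301 K/W
R_float glass = L/(kA) = 0.029/(0.903×30.7) = 0.001046 K/W
R_outer film = 1/(h_o·A) = 1/(17.5×30.7) = 0.001861 K/W
R_total = 0.1855 K/W
Q = ΔT / R_total = 33 / 0.1855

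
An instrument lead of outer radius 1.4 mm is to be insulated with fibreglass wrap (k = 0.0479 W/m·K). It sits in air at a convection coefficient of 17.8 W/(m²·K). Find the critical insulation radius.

For a cylinder r_cr = k/h = 0.0479/17.8
r_cr = 2.69 mm; since the bare radius (1.4 mm) is below r_cr, adding a thin layer of insulation will *increase* heat loss.

r_cr ≈ 2.69 mm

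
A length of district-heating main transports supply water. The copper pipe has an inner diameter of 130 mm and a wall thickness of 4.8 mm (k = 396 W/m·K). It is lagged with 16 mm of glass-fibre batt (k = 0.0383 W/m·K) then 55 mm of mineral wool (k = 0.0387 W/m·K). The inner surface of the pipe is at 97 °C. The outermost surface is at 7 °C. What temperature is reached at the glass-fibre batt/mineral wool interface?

T ≈ 70.3 °C

Treating each annulus and film as a series resistance:
R_copper pipe wall = ln(69.8/65)/(2π×396×1) = 2.863×10^-5 K/W
R_glass-fibre batt = ln(85.8/69.8)/(2π×0.0383×1) = 0.8576 K/W
R_mineral wool = ln(140.8/85.8)/(2π×0.0387×1) = 2.037 K/W
R_total = 2.895 K/W
Q = ΔT/R_total = 90/2.895
Q = 31.1 W/m
T_interface = T_inner − Q·ΣR(inner→interface) = 97 − 31.1×0.8577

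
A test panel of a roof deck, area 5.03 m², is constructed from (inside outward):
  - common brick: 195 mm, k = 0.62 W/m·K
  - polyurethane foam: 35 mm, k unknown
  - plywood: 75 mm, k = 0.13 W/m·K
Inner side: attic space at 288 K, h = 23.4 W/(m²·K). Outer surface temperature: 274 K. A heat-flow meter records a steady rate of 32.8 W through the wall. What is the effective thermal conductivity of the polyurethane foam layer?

k ≈ 0.0289 W/(m·K)

Using the resistance-network approach (series):
R_inner film = 1/(h_i·A) = 1/(23.4×5.03) = 0.008496 K/W
R_common brick = L/(kA) = 0.195/(0.62×5.03) = 0.06253 K/W
R_plywood = L/(kA) = 0.075/(0.13×5.03) = 0.1147 K/W
Sum of known resistances R_other = 0.1857 K/W
Total R = ΔT/Q = 14/32.8 = 0.4268 K/W
R_polyurethane foam = R_total − R_other = 0.2411 K/W
k = L/(R·A) = 0.035/(0.2411×5.03)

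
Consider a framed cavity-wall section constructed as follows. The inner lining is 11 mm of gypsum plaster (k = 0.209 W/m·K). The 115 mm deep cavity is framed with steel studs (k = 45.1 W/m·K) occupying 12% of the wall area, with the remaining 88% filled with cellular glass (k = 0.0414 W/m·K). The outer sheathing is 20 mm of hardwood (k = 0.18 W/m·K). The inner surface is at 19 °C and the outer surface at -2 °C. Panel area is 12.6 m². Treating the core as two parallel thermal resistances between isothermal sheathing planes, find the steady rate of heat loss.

Q ≈ 1430 W

Sheathing layers in series; stud and cavity paths in parallel between them.
R_inner = 0.011/(0.209×12.6) = 0.004177 K/W
R_stud  = 0.115/(45.1×0.12×12.6) = 0.001686 K/W
R_cav   = 0.115/(0.0414×0.88×12.6) = 0.2505 K/W
1/R_core = 1/R_stud + 1/R_cav → R_core = 0.001675 K/W
R_outer = 0.02/(0.18×12.6) = 0.008818 K/W
R_total = 0.01467 K/W
Q = ΔT/R_total = 21/0.01467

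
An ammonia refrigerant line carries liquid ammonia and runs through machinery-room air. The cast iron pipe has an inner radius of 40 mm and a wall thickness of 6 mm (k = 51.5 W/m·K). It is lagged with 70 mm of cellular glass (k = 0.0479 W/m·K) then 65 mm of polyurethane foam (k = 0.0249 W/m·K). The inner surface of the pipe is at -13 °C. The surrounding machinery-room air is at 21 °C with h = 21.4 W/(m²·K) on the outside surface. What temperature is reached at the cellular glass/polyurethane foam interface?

Per-layer cylindrical resistances, series-summed:
R_cast iron pipe wall = ln(46/40)/(2π×51.5×1) = 4.319×10^-4 K/W
R_cellular glass = ln(116/46)/(2π×0.0479×1) = 3.073 K/W
R_polyurethane foam = ln(181/116)/(2π×0.0249×1) = 2.844 K/W
R_outer film = 1/(h_o·2πr_oL) = 1/(21.4×2π×0.181×1) = 0.04109 K/W
R_total = 5.959 K/W
Q = ΔT/R_total = 34/5.959
Q = 5.71 W/m
T_interface = T_inner + Q·ΣR(inner→interface) = -13 + 5.71×3.074

T ≈ 4.54 °C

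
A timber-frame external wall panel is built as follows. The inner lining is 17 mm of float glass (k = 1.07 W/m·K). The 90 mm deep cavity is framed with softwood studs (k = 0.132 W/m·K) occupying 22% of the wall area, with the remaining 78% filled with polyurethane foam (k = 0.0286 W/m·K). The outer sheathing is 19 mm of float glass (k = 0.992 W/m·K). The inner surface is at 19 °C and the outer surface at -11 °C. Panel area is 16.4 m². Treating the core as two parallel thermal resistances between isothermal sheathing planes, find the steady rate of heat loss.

Sheathing layers in series; stud and cavity paths in parallel between them.
R_inner = 0.017/(1.07×16.4) = 9.688×10^-4 K/W
R_stud  = 0.09/(0.132×0.22×16.4) = 0.189 K/W
R_cav   = 0.09/(0.0286×0.78×16.4) = 0.246 K/W
1/R_core = 1/R_stud + 1/R_cav → R_core = 0.1069 K/W
R_outer = 0.019/(0.992×16.4) = 0.001168 K/W
R_total = 0.109 K/W
Q = ΔT/R_total = 30/0.109

Q ≈ 275 W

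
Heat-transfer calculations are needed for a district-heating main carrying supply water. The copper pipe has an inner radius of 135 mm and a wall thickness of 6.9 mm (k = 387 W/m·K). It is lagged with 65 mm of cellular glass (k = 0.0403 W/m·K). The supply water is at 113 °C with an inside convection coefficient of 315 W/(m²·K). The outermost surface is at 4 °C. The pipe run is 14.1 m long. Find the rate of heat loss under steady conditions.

For a radial system each layer contributes R = ln(r_out/r_in)/(2πkL); films add R = 1/(hA).
R_inner film = 1/(h_i·2πr₁L) = 1/(315×2π×0.135×14.1) = 2.654×10^-4 K/W
R_copper pipe wall = ln(141.9/135)/(2π×387×14.1) = 1.454×10^-6 K/W
R_cellular glass = ln(206.9/141.9)/(2π×0.0403×14.1) = 0.1056 K/W
R_total = 0.1059 K/W
Q = ΔT/R_total = 109/0.1059

Q ≈ 1030 W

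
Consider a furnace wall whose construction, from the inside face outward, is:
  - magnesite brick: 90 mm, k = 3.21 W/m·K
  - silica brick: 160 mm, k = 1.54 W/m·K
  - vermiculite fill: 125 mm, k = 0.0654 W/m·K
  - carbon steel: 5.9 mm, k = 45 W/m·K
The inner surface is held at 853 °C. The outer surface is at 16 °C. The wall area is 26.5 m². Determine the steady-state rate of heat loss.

Q ≈ 10900 W

Model the wall as resistances in series:
R_magnesite brick = L/(kA) = 0.09/(3.21×26.5) = 0.001058 K/W
R_silica brick = L/(kA) = 0.16/(1.54×26.5) = 0.003921 K/W
R_vermiculite fill = L/(kA) = 0.125/(0.0654×26.5) = 0.07213 K/W
R_carbon steel = L/(kA) = 0.0059/(45×26.5) = 4.948×10^-6 K/W
R_total = 0.07711 K/W
Q = ΔT / R_total = 837 / 0.07711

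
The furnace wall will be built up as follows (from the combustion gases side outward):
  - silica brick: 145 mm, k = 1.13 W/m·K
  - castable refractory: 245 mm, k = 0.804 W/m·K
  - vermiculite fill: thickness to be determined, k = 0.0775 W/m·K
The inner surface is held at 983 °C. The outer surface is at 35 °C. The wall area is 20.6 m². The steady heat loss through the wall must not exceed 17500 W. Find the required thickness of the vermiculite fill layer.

Thermal resistances in series:
R_silica brick = L/(kA) = 0.145/(1.13×20.6) = 0.006229 K/W
R_castable refractory = L/(kA) = 0.245/(0.804×20.6) = 0.01479 K/W
Sum of the known resistances R_other = 0.02102 K/W
Required total resistance R_tot = ΔT/Q_allow = 948/17500 = 0.05417 K/W
R_vermiculite fill = R_tot − R_other = 0.03315 K/W
L = R·k·A = 0.03315×0.0775×20.6

L ≈ 52.9 mm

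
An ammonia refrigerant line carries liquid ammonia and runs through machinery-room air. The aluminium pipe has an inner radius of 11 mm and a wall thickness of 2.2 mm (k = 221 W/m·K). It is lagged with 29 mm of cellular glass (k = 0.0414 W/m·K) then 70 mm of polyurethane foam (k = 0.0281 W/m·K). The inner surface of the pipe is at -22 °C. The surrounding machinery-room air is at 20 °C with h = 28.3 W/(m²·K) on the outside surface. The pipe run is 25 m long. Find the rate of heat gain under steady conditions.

Q ≈ 104 W

For a radial system each layer contributes R = ln(r_out/r_in)/(2πkL); films add R = 1/(hA).
R_aluminium pipe wall = ln(13.2/11)/(2π×221×25) = 5.252×10^-6 K/W
R_cellular glass = ln(42.2/13.2)/(2π×0.0414×25) = 0.1787 K/W
R_polyurethane foam = ln(112.2/42.2)/(2π×0.0281×25) = 0.2215 K/W
R_outer film = 1/(h_o·2πr_oL) = 1/(28.3×2π×0.1122×25) = 0.002005 K/W
R_total = 0.4023 K/W
Q = ΔT/R_total = 42/0.4023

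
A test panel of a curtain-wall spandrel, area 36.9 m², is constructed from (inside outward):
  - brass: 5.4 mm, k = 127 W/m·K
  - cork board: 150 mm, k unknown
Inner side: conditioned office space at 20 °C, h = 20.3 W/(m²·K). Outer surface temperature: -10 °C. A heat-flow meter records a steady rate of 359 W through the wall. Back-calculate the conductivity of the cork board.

Series thermal resistances:
R_inner film = 1/(h_i·A) = 1/(20.3×36.9) = 0.001335 K/W
R_brass = L/(kA) = 0.0054/(127×36.9) = 1.152×10^-6 K/W
Sum of known resistances R_other = 0.001336 K/W
Total R = ΔT/Q = 30/359 = 0.08357 K/W
R_cork board = R_total − R_other = 0.08223 K/W
k = L/(R·A) = 0.15/(0.08223×36.9)

k ≈ 0.0494 W/(m·K)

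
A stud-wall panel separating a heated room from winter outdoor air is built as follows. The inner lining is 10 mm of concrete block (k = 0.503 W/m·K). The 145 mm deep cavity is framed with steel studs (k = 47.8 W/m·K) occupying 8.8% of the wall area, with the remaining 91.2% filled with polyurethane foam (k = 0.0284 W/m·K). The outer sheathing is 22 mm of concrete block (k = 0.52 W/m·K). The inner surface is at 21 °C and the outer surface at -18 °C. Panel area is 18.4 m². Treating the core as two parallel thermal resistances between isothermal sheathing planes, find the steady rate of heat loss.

Sheathing layers in series; stud and cavity paths in parallel between them.
R_inner = 0.01/(0.503×18.4) = 0.00108 K/W
R_stud  = 0.145/(47.8×0.088×18.4) = 0.001873 K/W
R_cav   = 0.145/(0.0284×0.912×18.4) = 0.3043 K/W
1/R_core = 1/R_stud + 1/R_cav → R_core = 0.001862 K/W
R_outer = 0.022/(0.52×18.4) = 0.002299 K/W
R_total = 0.005242 K/W
Q = ΔT/R_total = 39/0.005242

Q ≈ 7440 W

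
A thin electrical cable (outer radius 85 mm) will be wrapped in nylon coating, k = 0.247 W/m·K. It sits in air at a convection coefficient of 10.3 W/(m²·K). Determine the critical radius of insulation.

For a cylinder r_cr = k/h = 0.247/10.3
r_cr = 24 mm; since the bare radius (85 mm) is above r_cr, any added insulation will reduce heat loss.

r_cr ≈ 24 mm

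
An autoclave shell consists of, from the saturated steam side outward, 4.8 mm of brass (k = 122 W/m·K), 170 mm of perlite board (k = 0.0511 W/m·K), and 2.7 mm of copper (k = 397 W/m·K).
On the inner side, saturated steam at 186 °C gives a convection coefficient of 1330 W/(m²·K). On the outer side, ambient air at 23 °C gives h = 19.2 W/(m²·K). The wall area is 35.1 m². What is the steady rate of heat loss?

Series thermal resistances:
R_inner film = 1/(h_i·A) = 1/(1330×35.1) = 2.142×10^-5 K/W
R_brass = L/(kA) = 0.0048/(122×35.1) = 1.121×10^-6 K/W
R_perlite board = L/(kA) = 0.17/(0.0511×35.1) = 0.09478 K/W
R_copper = L/(kA) = 0.0027/(397×35.1) = 1.938×10^-7 K/W
R_outer film = 1/(h_o·A) = 1/(19.2×35.1) = 0.001484 K/W
R_total = 0.09629 K/W
Q = ΔT / R_total = 163 / 0.09629

Q ≈ 1690 W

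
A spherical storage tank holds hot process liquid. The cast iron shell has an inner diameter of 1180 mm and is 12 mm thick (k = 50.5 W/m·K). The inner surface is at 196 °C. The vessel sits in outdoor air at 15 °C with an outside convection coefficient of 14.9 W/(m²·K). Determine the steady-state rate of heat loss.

Spherical conduction: R = (1/r_in − 1/r_out)/(4πk) per layer; series-sum.
R_cast iron shell = (1/0.59 − 1/0.602)/(4π×50.5) = 5.324×10^-5 K/W
R_outer film = 1/(h·4πr_o²) = 1/(14.9×4π×0.602²) = 0.01474 K/W
R_total = 0.01479 K/W
Q = ΔT/R_total = 181/0.01479

Q ≈ 12200 W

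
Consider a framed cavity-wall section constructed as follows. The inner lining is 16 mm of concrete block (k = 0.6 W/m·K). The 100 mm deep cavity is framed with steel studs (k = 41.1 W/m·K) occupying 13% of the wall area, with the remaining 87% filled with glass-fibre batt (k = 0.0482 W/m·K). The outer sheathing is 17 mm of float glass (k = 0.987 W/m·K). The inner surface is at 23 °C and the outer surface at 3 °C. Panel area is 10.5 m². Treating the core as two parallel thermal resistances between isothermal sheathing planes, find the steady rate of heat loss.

Sheathing layers in series; stud and cavity paths in parallel between them.
R_inner = 0.016/(0.6×10.5) = 0.00254 K/W
R_stud  = 0.1/(41.1×0.13×10.5) = 0.001782 K/W
R_cav   = 0.1/(0.0482×0.87×10.5) = 0.2271 K/W
1/R_core = 1/R_stud + 1/R_cav → R_core = 0.001769 K/W
R_outer = 0.017/(0.987×10.5) = 0.00164 K/W
R_total = 0.005949 K/W
Q = ΔT/R_total = 20/0.005949

Q ≈ 3360 W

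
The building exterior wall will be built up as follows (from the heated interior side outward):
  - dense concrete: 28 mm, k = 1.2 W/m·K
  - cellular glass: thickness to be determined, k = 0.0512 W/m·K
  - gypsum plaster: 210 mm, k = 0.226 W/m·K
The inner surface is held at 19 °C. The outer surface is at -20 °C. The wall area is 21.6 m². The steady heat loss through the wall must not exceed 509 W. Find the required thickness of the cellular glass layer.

Treating each layer as a thermal resistance in series:
R_dense concrete = L/(kA) = 0.028/(1.2×21.6) = 0.00108 K/W
R_gypsum plaster = L/(kA) = 0.21/(0.226×21.6) = 0.04302 K/W
Sum of the known resistances R_other = 0.0441 K/W
Required total resistance R_tot = ΔT/Q_allow = 39/509 = 0.07662 K/W
R_cellular glass = R_tot − R_other = 0.03252 K/W
L = R·k·A = 0.03252×0.0512×21.6

L ≈ 36 mm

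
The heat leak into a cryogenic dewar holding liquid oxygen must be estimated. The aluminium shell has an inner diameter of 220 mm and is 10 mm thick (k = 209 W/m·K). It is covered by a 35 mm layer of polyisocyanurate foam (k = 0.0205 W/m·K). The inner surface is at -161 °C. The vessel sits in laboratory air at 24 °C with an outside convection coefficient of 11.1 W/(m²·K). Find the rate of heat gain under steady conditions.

Each spherical layer contributes R = (1/r_i − 1/r_o)/(4πk):
R_aluminium shell = (1/0.11 − 1/0.12)/(4π×209) = 2.884×10^-4 K/W
R_polyisocyanurate foam = (1/0.12 − 1/0.155)/(4π×0.0205) = 7.305 K/W
R_outer film = 1/(h·4πr_o²) = 1/(11.1×4π×0.155²) = 0.2984 K/W
R_total = 7.603 K/W
Q = ΔT/R_total = 185/7.603

Q ≈ 24.3 W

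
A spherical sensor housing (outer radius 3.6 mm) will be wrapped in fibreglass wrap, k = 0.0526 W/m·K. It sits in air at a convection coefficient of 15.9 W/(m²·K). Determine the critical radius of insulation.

For a sphere r_cr = 2k/h = 2×0.0526/15.9
r_cr = 6.62 mm; since the bare radius (3.6 mm) is below r_cr, adding a thin layer of insulation will *increase* heat loss.

r_cr ≈ 6.62 mm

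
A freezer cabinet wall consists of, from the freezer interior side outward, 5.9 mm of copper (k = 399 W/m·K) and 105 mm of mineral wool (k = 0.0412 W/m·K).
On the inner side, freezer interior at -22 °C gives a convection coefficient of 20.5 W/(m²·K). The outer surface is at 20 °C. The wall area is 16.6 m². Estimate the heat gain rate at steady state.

Q ≈ 268 W

Thermal resistances in series:
R_inner film = 1/(h_i·A) = 1/(20.5×16.6) = 0.002939 K/W
R_copper = L/(kA) = 0.0059/(399×16.6) = 8.908×10^-7 K/W
R_mineral wool = L/(kA) = 0.105/(0.0412×16.6) = 0.1535 K/W
R_total = 0.1565 K/W
Q = ΔT / R_total = 42 / 0.1565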